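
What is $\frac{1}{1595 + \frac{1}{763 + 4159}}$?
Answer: $\frac{4922}{7850591} \approx 0.00062696$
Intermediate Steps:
$\frac{1}{1595 + \frac{1}{763 + 4159}} = \frac{1}{1595 + \frac{1}{4922}} = \frac{1}{\frac{7850591}{4922}} = \frac{4922}{7850591}$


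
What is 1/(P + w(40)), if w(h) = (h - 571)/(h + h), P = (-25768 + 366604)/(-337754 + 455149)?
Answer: -1878320/7013973 ≈ -0.26780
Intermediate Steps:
P = 340836/117395 ≈ 2.9033
w(h) = (-571 + h)/(2*h) (w(h) = (-571 + h)/((2*h)) = (-571 + h)*(1/(2*h)) = (-571 + h)/(2*h))
1/(P + w(40)) = 1/(340836/117395 + (1/2)*(-571 + 40)/40) = 1/(340836/117395 + (1/2)*(1/40)*(-531)) = 1/(340836/117395 - 531/80) = 1/(-7013973/1878320) = -1878320/7013973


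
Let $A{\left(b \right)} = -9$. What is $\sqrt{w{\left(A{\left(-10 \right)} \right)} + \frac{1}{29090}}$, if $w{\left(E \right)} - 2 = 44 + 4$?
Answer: $\frac{\sqrt{42311434090}}{29090} \approx 7.0711$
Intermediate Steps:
$w{\left(E \right)} = 50$ ($w{\left(E \right)} = 2 + \left(44 + 4\right) = 2 + 48 = 50$)
$\sqrt{w{\left(A{\left(-10 \right)} \right)} + \frac{1}{29090}} = \sqrt{50 + \frac{1}{29090}} = \sqrt{\frac{1454501}{29090}} = \frac{\sqrt{42311434090}}{29090}$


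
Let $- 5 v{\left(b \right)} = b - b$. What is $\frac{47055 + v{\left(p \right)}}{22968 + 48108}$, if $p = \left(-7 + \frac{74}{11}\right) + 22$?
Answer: $\frac{15685}{23692} \approx 0.66204$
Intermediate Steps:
$p = \frac{239}{11}$ ($p = \left(-7 + 74 \cdot \frac{1}{11}\right) + 22 = \left(-7 + \frac{74}{11}\right) + 22 = - \frac{3}{11} + 22 = \frac{239}{11} \approx 21.727$)
$v{\left(b \right)} = 0$ ($v{\left(b \right)} = - \frac{b - b}{5} = \left(- \frac{1}{5}\right) 0 = 0$)
$\frac{47055 + v{\left(p \right)}}{22968 + 48108} = \frac{47055 + 0}{22968 + 48108} = \frac{47055}{71076} = 47055 \cdot \frac{1}{71076} = \frac{15685}{23692}$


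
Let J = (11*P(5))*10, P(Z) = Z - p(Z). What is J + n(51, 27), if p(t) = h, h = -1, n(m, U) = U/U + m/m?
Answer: 662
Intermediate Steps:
n(m, U) = 2 (n(m, U) = 1 + 1 = 2)
p(t) = -1
P(Z) = 1 + Z (P(Z) = Z - 1*(-1) = Z + 1 = 1 + Z)
J = 660 (J = (11*(1 + 5))*10 = (11*6)*10 = 66*10 = 660)
J + n(51, 27) = 660 + 2 = 662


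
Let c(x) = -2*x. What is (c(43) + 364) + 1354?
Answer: 1632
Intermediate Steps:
(c(43) + 364) + 1354 = (-2*43 + 364) + 1354 = (-86 + 364) + 1354 = 278 + 1354 = 1632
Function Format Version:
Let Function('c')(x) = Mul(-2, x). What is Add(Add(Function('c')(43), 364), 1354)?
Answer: 1632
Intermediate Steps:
Add(Add(Function('c')(43), 364), 1354) = Add(Add(Mul(-2, 43), 364), 1354) = Add(Add(-86, 364), 1354) = Add(278, 1354) = 1632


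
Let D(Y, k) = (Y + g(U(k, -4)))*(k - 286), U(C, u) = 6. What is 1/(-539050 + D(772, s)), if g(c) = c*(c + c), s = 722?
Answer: -1/171066 ≈ -5.8457e-6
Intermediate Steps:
g(c) = 2*c² (g(c) = c*(2*c) = 2*c²)
D(Y, k) = (-286 + k)*(72 + Y) (D(Y, k) = (Y + 2*6²)*(k - 286) = (Y + 2*36)*(-286 + k) = (Y + 72)*(-286 + k) = (72 + Y)*(-286 + k) = (-286 + k)*(72 + Y))
1/(-539050 + D(772, s)) = 1/(-539050 + (-20592 - 286*772 + 72*722 + 772*722)) = 1/(-539050 + (-20592 - 220792 + 51984 + 557384)) = 1/(-539050 + 367984) = 1/(-171066) = -1/171066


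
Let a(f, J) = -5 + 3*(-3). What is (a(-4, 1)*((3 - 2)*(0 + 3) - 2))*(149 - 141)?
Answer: -112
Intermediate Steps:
a(f, J) = -14 (a(f, J) = -5 - 9 = -14)
(a(-4, 1)*((3 - 2)*(0 + 3) - 2))*(149 - 141) = (-14*((3 - 2)*(0 + 3) - 2))*(149 - 141) = -14*(1*3 - 2)*8 = -14*(3 - 2)*8 = -14*1*8 = -14*8 = -112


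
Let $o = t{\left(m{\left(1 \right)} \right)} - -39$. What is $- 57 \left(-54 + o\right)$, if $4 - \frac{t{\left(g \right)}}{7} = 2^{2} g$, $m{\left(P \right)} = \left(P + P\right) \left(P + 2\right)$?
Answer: $8835$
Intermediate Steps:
$m{\left(P \right)} = 2 P \left(2 + P\right)$
$t{\left(g \right)} = 28 - 28 g$ ($t{\left(g \right)} = 28 - 7 \cdot 2^{2} g = 28 - 7 \cdot 4 g = 28 - 28 g$)
$o = -101$ ($o = \left(28 - 28 \cdot 2 \cdot 1 \left(2 + 1\right)\right) - -39 = \left(28 - 28 \cdot 2 \cdot 1 \cdot 3\right) + 39 = \left(28 - 168\right) + 39 = -140 + 39 = -101$)
$- 57 \left(-54 + o\right) = - 57 \left(-54 - 101\right) = \left(-57\right) \left(-155\right) = 8835$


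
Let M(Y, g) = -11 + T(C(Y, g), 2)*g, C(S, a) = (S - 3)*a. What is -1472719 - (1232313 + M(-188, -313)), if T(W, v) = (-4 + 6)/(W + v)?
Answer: -161719679859/59785 ≈ -2.7050e+6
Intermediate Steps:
C(S, a) = a*(-3 + S) (C(S, a) = (-3 + S)*a = a*(-3 + S))
T(W, v) = 2/(W + v)
M(Y, g) = -11 + 2*g/(2 + g*(-3 + Y)) (M(Y, g) = -11 + (2/(g*(-3 + Y) + 2))*g = -11 + (2/(2 + g*(-3 + Y)))*g = -11 + 2*g/(2 + g*(-3 + Y)))
-1472719 - (1232313 + M(-188, -313)) = -1472719 - (1232313 + (-22 + 2*(-313) - 11*(-313)*(-3 - 188))/(2 - 313*(-3 - 188))) = -1472719 - (1232313 + (-22 - 626 - 11*(-313)*(-191))/(2 - 313*(-191))) = -1472719 - (1232313 + (-22 - 626 - 657613)/(2 + 59783)) = -1472719 - (1232313 - 658261/59785) = -1472719 - 1*73673174444/59785 = -1472719 - 73673174444/59785 = -161719679859/59785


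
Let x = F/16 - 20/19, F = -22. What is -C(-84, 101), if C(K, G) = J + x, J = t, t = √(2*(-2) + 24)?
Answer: 369/152 - 2*√5 ≈ -2.0445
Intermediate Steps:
t = 2*√5 (t = √(-4 + 24) = √20 = 2*√5 ≈ 4.4721)
J = 2*√5 ≈ 4.4721
x = -369/152 (x = -22/16 - 20/19 = -22*1/16 - 20*1/19 = -11/8 - 20/19 = -369/152 ≈ -2.4276)
C(K, G) = -369/152 + 2*√5 (C(K, G) = 2*√5 - 369/152 = -369/152 + 2*√5)
-C(-84, 101) = -(-369/152 + 2*√5) = 369/152 - 2*√5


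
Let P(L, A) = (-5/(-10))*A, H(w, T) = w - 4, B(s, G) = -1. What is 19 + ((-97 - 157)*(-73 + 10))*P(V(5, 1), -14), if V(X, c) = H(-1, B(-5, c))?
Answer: -111995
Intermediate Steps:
H(w, T) = -4 + w
V(X, c) = -5 (V(X, c) = -4 - 1 = -5)
P(L, A) = A/2 (P(L, A) = (-5*(-⅒))*A = A/2)
19 + ((-97 - 157)*(-73 + 10))*P(V(5, 1), -14) = 19 + ((-97 - 157)*(-73 + 10))*((½)*(-14)) = 19 - 254*(-63)*(-7) = 19 + 16002*(-7) = 19 - 112014 = -111995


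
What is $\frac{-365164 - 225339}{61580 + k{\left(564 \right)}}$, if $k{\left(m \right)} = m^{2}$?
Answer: $- \frac{590503}{379676} \approx -1.5553$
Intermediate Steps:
$\frac{-365164 - 225339}{61580 + k{\left(564 \right)}} = \frac{-365164 - 225339}{61580 + 564^{2}} = - \frac{590503}{61580 + 318096} = - \frac{590503}{379676}$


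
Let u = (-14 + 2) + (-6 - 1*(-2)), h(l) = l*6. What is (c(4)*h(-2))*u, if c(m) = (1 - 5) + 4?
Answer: 0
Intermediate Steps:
h(l) = 6*l
c(m) = 0 (c(m) = -4 + 4 = 0)
u = -16 (u = -12 + (-6 + 2) = -12 - 4 = -16)
(c(4)*h(-2))*u = (0*(6*(-2)))*(-16) = (0*(-12))*(-16) = 0*(-16) = 0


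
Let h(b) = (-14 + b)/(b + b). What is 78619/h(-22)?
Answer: 864809/9 ≈ 96090.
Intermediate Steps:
h(b) = (-14 + b)/(2*b) (h(b) = (-14 + b)/((2*b)) = (-14 + b)*(1/(2*b)) = (-14 + b)/(2*b))
78619/h(-22) = 78619/(((½)*(-14 - 22)/(-22))) = 78619/(((½)*(-1/22)*(-36))) = 78619/(9/11) = 78619*(11/9) = 864809/9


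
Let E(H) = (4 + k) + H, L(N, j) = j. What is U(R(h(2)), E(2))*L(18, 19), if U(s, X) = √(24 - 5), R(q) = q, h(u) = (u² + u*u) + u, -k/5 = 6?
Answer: 19*√19 ≈ 82.819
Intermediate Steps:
k = -30 (k = -5*6 = -30)
h(u) = u + 2*u² (h(u) = (u² + u²) + u = 2*u² + u = u + 2*u²)
E(H) = -26 + H (E(H) = (4 - 30) + H = -26 + H)
U(s, X) = √19
U(R(h(2)), E(2))*L(18, 19) = √19*19 = 19*√19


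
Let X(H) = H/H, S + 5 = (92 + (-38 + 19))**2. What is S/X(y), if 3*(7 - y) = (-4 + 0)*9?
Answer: 5324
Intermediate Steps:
S = 5324 (S = -5 + (92 + (-38 + 19))**2 = -5 + (92 - 19)**2 = -5 + 73**2 = -5 + 5329 = 5324)
y = 19 (y = 7 - (-4 + 0)*9/3 = 7 - (-4)*9/3 = 7 - 1/3*(-36) = 7 + 12 = 19)
X(H) = 1
S/X(y) = 5324/1 = 5324*1 = 5324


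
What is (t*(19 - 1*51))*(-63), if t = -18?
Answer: -36288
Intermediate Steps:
(t*(19 - 1*51))*(-63) = -18*(19 - 1*51)*(-63) = -18*(19 - 51)*(-63) = -18*(-32)*(-63) = 576*(-63) = -36288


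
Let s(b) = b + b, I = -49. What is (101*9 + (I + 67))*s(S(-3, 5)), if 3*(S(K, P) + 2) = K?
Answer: -5562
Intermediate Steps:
S(K, P) = -2 + K/3
s(b) = 2*b
(101*9 + (I + 67))*s(S(-3, 5)) = (101*9 + (-49 + 67))*(2*(-2 + (⅓)*(-3))) = (909 + 18)*(2*(-2 - 1)) = 927*(2*(-3)) = 927*(-6) = -5562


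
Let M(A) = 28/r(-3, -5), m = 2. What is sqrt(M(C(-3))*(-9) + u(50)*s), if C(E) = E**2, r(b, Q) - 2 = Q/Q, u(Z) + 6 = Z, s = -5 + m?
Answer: 6*I*sqrt(6) ≈ 14.697*I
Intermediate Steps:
s = -3 (s = -5 + 2 = -3)
u(Z) = -6 + Z
r(b, Q) = 3 (r(b, Q) = 2 + Q/Q = 2 + 1 = 3)
M(A) = 28/3
sqrt(M(C(-3))*(-9) + u(50)*s) = sqrt((28/3)*(-9) + (-6 + 50)*(-3)) = sqrt(-84 + 44*(-3)) = sqrt(-84 - 132) = sqrt(-216) = 6*I*sqrt(6)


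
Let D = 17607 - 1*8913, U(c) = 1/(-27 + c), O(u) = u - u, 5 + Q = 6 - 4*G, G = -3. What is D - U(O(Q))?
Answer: 234739/27 ≈ 8694.0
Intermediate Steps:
Q = 13 (Q = -5 + (6 - 4*(-3)) = -5 + (6 + 12) = -5 + 18 = 13)
O(u) = 0
D = 8694 (D = 17607 - 8913 = 8694)
D - U(O(Q)) = 8694 - 1/(-27 + 0) = 8694 - 1/(-27) = 8694 - 1*(-1/27) = 8694 + 1/27 = 234739/27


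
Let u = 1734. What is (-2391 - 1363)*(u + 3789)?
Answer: -20733342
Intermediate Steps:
(-2391 - 1363)*(u + 3789) = (-2391 - 1363)*(1734 + 3789) = -3754*5523 = -20733342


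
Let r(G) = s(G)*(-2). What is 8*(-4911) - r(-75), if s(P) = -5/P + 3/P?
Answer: -2946596/75 ≈ -39288.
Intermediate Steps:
s(P) = -2/P
r(G) = 4/G (r(G) = -2/G*(-2) = 4/G)
8*(-4911) - r(-75) = 8*(-4911) - 4/(-75) = -39288 - 4*(-1)/75 = -39288 - 1*(-4/75) = -39288 + 4/75 = -2946596/75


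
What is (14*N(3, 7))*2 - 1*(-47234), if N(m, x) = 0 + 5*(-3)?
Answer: 46814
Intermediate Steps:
N(m, x) = -15 (N(m, x) = 0 - 15 = -15)
(14*N(3, 7))*2 - 1*(-47234) = (14*(-15))*2 - 1*(-47234) = -210*2 + 47234 = -420 + 47234 = 46814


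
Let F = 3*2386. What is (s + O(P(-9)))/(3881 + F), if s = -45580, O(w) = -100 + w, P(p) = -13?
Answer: -45693/11039 ≈ -4.1392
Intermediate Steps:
F = 7158
(s + O(P(-9)))/(3881 + F) = (-45580 + (-100 - 13))/(3881 + 7158) = (-45580 - 113)/11039 = -45693*1/11039 = -45693/11039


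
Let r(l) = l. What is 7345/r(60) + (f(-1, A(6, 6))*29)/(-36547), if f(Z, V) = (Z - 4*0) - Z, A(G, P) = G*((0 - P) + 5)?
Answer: 1469/12 ≈ 122.42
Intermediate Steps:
A(G, P) = G*(5 - P) (A(G, P) = G*(-P + 5) = G*(5 - P))
f(Z, V) = 0 (f(Z, V) = (Z + 0) - Z = Z - Z = 0)
7345/r(60) + (f(-1, A(6, 6))*29)/(-36547) = 7345/60 + (0*29)/(-36547) = 7345*(1/60) + 0*(-1/36547) = 1469/12 + 0 = 1469/12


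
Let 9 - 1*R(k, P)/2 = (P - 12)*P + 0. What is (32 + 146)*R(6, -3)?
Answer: -12816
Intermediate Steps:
R(k, P) = 18 - 2*P*(-12 + P) (R(k, P) = 18 - 2*((P - 12)*P + 0) = 18 - 2*((-12 + P)*P + 0) = 18 - 2*(P*(-12 + P) + 0) = 18 - 2*P*(-12 + P))
(32 + 146)*R(6, -3) = (32 + 146)*(18 - 2*(-3)**2 + 24*(-3)) = 178*(18 - 2*9 - 72) = 178*(18 - 18 - 72) = 178*(-72) = -12816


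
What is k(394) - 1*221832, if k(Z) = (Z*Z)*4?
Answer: 399112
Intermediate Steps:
k(Z) = 4*Z**2 (k(Z) = Z**2*4 = 4*Z**2)
k(394) - 1*221832 = 4*394**2 - 1*221832 = 4*155236 - 221832 = 620944 - 221832 = 399112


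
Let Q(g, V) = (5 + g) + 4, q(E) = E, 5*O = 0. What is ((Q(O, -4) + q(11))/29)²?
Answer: 400/841 ≈ 0.47562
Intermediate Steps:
O = 0 (O = (⅕)*0 = 0)
Q(g, V) = 9 + g
((Q(O, -4) + q(11))/29)² = (((9 + 0) + 11)/29)² = ((9 + 11)*(1/29))² = (20*(1/29))² = (20/29)² = 400/841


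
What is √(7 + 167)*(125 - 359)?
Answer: -234*√174 ≈ -3086.7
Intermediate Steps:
√(7 + 167)*(125 - 359) = √174*(-234) = -234*√174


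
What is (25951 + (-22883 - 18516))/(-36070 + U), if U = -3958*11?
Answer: 1931/9951 ≈ 0.19405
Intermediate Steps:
U = -43538
(25951 + (-22883 - 18516))/(-36070 + U) = (25951 + (-22883 - 18516))/(-36070 - 43538) = (25951 - 41399)/(-79608) = -15448*(-1/79608) = 1931/9951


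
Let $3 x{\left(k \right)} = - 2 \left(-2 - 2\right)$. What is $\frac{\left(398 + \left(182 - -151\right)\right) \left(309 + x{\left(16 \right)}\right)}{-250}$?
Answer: $- \frac{136697}{150} \approx -911.31$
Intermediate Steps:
$x{\left(k \right)} = \frac{8}{3}$ ($x{\left(k \right)} = \frac{\left(-2\right) \left(-2 - 2\right)}{3} = \frac{\left(-2\right) \left(-4\right)}{3} = \frac{1}{3} \cdot 8 = \frac{8}{3}$)
$\frac{\left(398 + \left(182 - -151\right)\right) \left(309 + x{\left(16 \right)}\right)}{-250} = \frac{\left(398 + \left(182 - -151\right)\right) \left(309 + \frac{8}{3}\right)}{-250} = \left(398 + \left(182 + 151\right)\right) \frac{935}{3} \left(- \frac{1}{250}\right) = \left(398 + 333\right) \frac{935}{3} \left(- \frac{1}{250}\right) = 731 \cdot \frac{935}{3} \left(- \frac{1}{250}\right) = \frac{683485}{3} \left(- \frac{1}{250}\right) = - \frac{136697}{150}$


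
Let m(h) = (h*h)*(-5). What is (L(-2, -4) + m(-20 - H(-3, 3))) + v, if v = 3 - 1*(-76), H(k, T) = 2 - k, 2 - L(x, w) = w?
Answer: -3040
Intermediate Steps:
L(x, w) = 2 - w
m(h) = -5*h² (m(h) = h²*(-5) = -5*h²)
v = 79 (v = 3 + 76 = 79)
(L(-2, -4) + m(-20 - H(-3, 3))) + v = ((2 - 1*(-4)) - 5*(-20 - (2 - 1*(-3)))²) + 79 = ((2 + 4) - 5*(-20 - (2 + 3))²) + 79 = (6 - 5*(-20 - 1*5)²) + 79 = (6 - 5*(-20 - 5)²) + 79 = (6 - 5*(-25)²) + 79 = (6 - 5*625) + 79 = (6 - 3125) + 79 = -3119 + 79 = -3040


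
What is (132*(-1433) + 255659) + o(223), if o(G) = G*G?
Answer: 116232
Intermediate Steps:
o(G) = G**2
(132*(-1433) + 255659) + o(223) = (132*(-1433) + 255659) + 223**2 = (-189156 + 255659) + 49729 = 66503 + 49729 = 116232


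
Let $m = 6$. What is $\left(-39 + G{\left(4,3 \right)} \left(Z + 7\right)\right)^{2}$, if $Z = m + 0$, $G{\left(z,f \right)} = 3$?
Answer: $0$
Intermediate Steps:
$Z = 6$ ($Z = 6 + 0 = 6$)
$\left(-39 + G{\left(4,3 \right)} \left(Z + 7\right)\right)^{2} = \left(-39 + 3 \left(6 + 7\right)\right)^{2} = \left(-39 + 3 \cdot 13\right)^{2} = \left(-39 + 39\right)^{2} = 0^{2} = 0$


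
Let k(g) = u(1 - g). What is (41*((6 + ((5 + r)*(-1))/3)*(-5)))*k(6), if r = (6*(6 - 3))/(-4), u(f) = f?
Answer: 35875/6 ≈ 5979.2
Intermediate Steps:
k(g) = 1 - g
r = -9/2 (r = (6*3)*(-¼) = 18*(-¼) = -9/2 ≈ -4.5000)
(41*((6 + ((5 + r)*(-1))/3)*(-5)))*k(6) = (41*((6 + ((5 - 9/2)*(-1))/3)*(-5)))*(1 - 1*6) = (41*((6 + ((½)*(-1))*(⅓))*(-5)))*(1 - 6) = (41*((6 - ½*⅓)*(-5)))*(-5) = (41*((6 - ⅙)*(-5)))*(-5) = (41*((35/6)*(-5)))*(-5) = (41*(-175/6))*(-5) = -7175/6*(-5) = 35875/6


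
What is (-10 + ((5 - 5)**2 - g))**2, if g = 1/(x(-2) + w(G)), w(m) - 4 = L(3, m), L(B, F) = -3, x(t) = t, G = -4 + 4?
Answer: 81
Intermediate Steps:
G = 0
w(m) = 1 (w(m) = 4 - 3 = 1)
g = -1 (g = 1/(-2 + 1) = 1/(-1) = -1)
(-10 + ((5 - 5)**2 - g))**2 = (-10 + ((5 - 5)**2 - 1*(-1)))**2 = (-10 + (0**2 + 1))**2 = (-10 + (0 + 1))**2 = (-10 + 1)**2 = (-9)**2 = 81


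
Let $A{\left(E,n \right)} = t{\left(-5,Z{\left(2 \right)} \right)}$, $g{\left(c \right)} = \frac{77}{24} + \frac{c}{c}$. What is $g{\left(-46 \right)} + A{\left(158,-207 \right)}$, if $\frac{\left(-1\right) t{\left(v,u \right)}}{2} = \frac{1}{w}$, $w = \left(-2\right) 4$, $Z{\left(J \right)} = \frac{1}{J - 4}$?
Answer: $\frac{107}{24} \approx 4.4583$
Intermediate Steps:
$g{\left(c \right)} = \frac{101}{24}$ ($g{\left(c \right)} = 77 \cdot \frac{1}{24} + 1 = \frac{77}{24} + 1 = \frac{101}{24}$)
$Z{\left(J \right)} = \frac{1}{-4 + J}$
$w = -8$
$t{\left(v,u \right)} = \frac{1}{4}$ ($t{\left(v,u \right)} = - \frac{2}{-8} = \left(-2\right) \left(- \frac{1}{8}\right) = \frac{1}{4}$)
$A{\left(E,n \right)} = \frac{1}{4}$
$g{\left(-46 \right)} + A{\left(158,-207 \right)} = \frac{101}{24} + \frac{1}{4} = \frac{107}{24}$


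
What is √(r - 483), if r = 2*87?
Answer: I*√309 ≈ 17.578*I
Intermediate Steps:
r = 174
√(r - 483) = √(174 - 483) = √(-309) = I*√309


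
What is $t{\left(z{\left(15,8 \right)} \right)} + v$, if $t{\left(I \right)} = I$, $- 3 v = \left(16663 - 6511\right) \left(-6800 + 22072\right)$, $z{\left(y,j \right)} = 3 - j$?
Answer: $-51680453$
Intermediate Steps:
$v = -51680448$ ($v = - \frac{\left(16663 - 6511\right) \left(-6800 + 22072\right)}{3} = - \frac{10152 \cdot 15272}{3} = \left(- \frac{1}{3}\right) 155041344 = -51680448$)
$t{\left(z{\left(15,8 \right)} \right)} + v = \left(3 - 8\right) - 51680448 = -5 - 51680448 = -51680453$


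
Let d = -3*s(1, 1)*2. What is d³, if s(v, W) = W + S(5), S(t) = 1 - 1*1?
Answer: -216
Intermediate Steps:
S(t) = 0 (S(t) = 1 - 1 = 0)
s(v, W) = W (s(v, W) = W + 0 = W)
d = -6 (d = -3*1*2 = -3*2 = -6)
d³ = (-6)³ = -216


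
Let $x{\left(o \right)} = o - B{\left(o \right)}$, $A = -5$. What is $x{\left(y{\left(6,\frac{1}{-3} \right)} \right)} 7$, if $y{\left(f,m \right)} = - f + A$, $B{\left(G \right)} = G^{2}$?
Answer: $-924$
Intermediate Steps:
$y{\left(f,m \right)} = -5 - f$ ($y{\left(f,m \right)} = - f - 5 = -5 - f$)
$x{\left(o \right)} = o - o^{2}$
$x{\left(y{\left(6,\frac{1}{-3} \right)} \right)} 7 = \left(-5 - 6\right) \left(1 - \left(-5 - 6\right)\right) 7 = - 11 \left(1 - -11\right) 7 = - 11 \left(1 + 11\right) 7 = \left(-11\right) 12 \cdot 7 = \left(-132\right) 7 = -924$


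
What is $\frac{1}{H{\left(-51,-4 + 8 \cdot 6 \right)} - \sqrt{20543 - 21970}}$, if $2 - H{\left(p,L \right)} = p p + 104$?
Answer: $\frac{i}{\sqrt{1427} - 2703 i} \approx -0.00036989 + 5.1693 \cdot 10^{-6} i$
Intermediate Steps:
$H{\left(p,L \right)} = -102 - p^{2}$ ($H{\left(p,L \right)} = 2 - \left(p p + 104\right) = 2 - \left(p^{2} + 104\right) = 2 - \left(104 + p^{2}\right) = -102 - p^{2}$)
$\frac{1}{H{\left(-51,-4 + 8 \cdot 6 \right)} - \sqrt{20543 - 21970}} = \frac{1}{\left(-102 - \left(-51\right)^{2}\right) - \sqrt{20543 - 21970}} = \frac{1}{\left(-102 - 2601\right) - \sqrt{-1427}} = \frac{1}{\left(-102 - 2601\right) - i \sqrt{1427}} = \frac{1}{-2703 - i \sqrt{1427}}$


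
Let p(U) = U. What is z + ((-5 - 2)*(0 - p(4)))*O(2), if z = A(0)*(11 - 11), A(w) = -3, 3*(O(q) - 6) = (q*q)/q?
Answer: 560/3 ≈ 186.67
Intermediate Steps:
O(q) = 6 + q/3 (O(q) = 6 + ((q*q)/q)/3 = 6 + (q²/q)/3 = 6 + q/3)
z = 0 (z = -3*(11 - 11) = -3*0 = 0)
z + ((-5 - 2)*(0 - p(4)))*O(2) = 0 + ((-5 - 2)*(0 - 1*4))*(6 + (⅓)*2) = 0 + (-7*(0 - 4))*(6 + ⅔) = 0 - 7*(-4)*(20/3) = 0 + 28*(20/3) = 0 + 560/3 = 560/3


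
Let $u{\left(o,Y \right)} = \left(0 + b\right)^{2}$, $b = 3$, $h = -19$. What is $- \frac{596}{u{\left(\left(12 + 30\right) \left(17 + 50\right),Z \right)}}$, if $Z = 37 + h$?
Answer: $- \frac{596}{9} \approx -66.222$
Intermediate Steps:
$Z = 18$ ($Z = 37 - 19 = 18$)
$u{\left(o,Y \right)} = 9$ ($u{\left(o,Y \right)} = \left(0 + 3\right)^{2} = 3^{2} = 9$)
$- \frac{596}{u{\left(\left(12 + 30\right) \left(17 + 50\right),Z \right)}} = - \frac{596}{9}$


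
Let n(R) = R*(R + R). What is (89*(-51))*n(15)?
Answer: -2042550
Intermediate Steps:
n(R) = 2*R² (n(R) = R*(2*R) = 2*R²)
(89*(-51))*n(15) = (89*(-51))*(2*15²) = -9078*225 = -4539*450 = -2042550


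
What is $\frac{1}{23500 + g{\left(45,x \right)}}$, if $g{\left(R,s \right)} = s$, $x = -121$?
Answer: $\frac{1}{23379} \approx 4.2773 \cdot 10^{-5}$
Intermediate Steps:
$\frac{1}{23500 + g{\left(45,x \right)}} = \frac{1}{23500 - 121} = \frac{1}{23379}$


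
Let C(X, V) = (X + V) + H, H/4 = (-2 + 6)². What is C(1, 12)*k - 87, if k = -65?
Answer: -5092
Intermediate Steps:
H = 64 (H = 4*(-2 + 6)² = 4*4² = 4*16 = 64)
C(X, V) = 64 + V + X (C(X, V) = (X + V) + 64 = (V + X) + 64 = 64 + V + X)
C(1, 12)*k - 87 = (64 + 12 + 1)*(-65) - 87 = 77*(-65) - 87 = -5005 - 87 = -5092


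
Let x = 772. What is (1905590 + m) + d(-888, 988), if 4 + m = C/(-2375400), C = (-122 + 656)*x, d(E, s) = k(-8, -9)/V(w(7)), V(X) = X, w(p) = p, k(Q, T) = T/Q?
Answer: 10561900892463/5542600 ≈ 1.9056e+6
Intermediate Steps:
d(E, s) = 9/56 (d(E, s) = -9/(-8)/7 = -9*(-1/8)*(1/7) = (9/8)*(1/7) = 9/56)
C = 412248 (C = (-122 + 656)*772 = 534*772 = 412248)
m = -413077/98975 (m = -4 + 412248/(-2375400) = -4 + 412248*(-1/2375400) = -4 - 17177/98975 = -413077/98975 ≈ -4.1735)
(1905590 + m) + d(-888, 988) = (1905590 - 413077/98975) + 9/56 = 188605357173/98975 + 9/56 = 10561900892463/5542600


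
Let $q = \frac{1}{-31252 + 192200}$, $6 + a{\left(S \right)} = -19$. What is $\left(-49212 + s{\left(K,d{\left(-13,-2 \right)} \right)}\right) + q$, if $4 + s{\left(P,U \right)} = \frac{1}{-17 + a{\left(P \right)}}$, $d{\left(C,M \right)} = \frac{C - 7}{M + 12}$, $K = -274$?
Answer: $- \frac{166345632581}{3379908} \approx -49216.0$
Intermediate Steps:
$a{\left(S \right)} = -25$ ($a{\left(S \right)} = -6 - 19 = -25$)
$d{\left(C,M \right)} = \frac{-7 + C}{12 + M}$
$q = \frac{1}{160948} \approx 6.2132 \cdot 10^{-6}$
$s{\left(P,U \right)} = - \frac{169}{42}$ ($s{\left(P,U \right)} = -4 + \frac{1}{-17 - 25} = -4 + \frac{1}{-42} = -4 - \frac{1}{42} = - \frac{169}{42}$)
$\left(-49212 + s{\left(K,d{\left(-13,-2 \right)} \right)}\right) + q = \left(-49212 - \frac{169}{42}\right) + \frac{1}{160948} = - \frac{2067073}{42} + \frac{1}{160948} = - \frac{166345632581}{3379908}$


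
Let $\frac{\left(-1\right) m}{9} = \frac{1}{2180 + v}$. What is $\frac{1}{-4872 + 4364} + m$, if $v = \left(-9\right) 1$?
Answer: $- \frac{6743}{1102868} \approx -0.0061141$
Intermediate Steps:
$v = -9$
$m = - \frac{9}{2171}$ ($m = - \frac{9}{2180 - 9} = - \frac{9}{2171} \approx -0.0041456$)
$\frac{1}{-4872 + 4364} + m = \frac{1}{-4872 + 4364} - \frac{9}{2171} = \frac{1}{-508} - \frac{9}{2171} = - \frac{1}{508} - \frac{9}{2171} = - \frac{6743}{1102868}$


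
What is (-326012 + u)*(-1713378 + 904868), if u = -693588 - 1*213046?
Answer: 996606617460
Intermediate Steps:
u = -906634 (u = -693588 - 213046 = -906634)
(-326012 + u)*(-1713378 + 904868) = (-326012 - 906634)*(-1713378 + 904868) = -1232646*(-808510) = 996606617460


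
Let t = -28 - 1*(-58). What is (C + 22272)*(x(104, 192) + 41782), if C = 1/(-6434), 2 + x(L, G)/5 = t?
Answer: 3003670363167/3217 ≈ 9.3369e+8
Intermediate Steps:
t = 30 (t = -28 + 58 = 30)
x(L, G) = 140 (x(L, G) = -10 + 5*30 = -10 + 150 = 140)
C = -1/6434 ≈ -0.00015542
(C + 22272)*(x(104, 192) + 41782) = (-1/6434 + 22272)*(140 + 41782) = (143298047/6434)*41922 = 3003670363167/3217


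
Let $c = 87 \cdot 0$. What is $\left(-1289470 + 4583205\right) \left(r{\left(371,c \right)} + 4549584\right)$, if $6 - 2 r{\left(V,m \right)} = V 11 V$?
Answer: $\frac{24983385104405}{2} \approx 1.2492 \cdot 10^{13}$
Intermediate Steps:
$c = 0$
$r{\left(V,m \right)} = 3 - \frac{11 V^{2}}{2}$ ($r{\left(V,m \right)} = 3 - \frac{V 11 V}{2} = 3 - \frac{11 V V}{2} = 3 - \frac{11 V^{2}}{2}$)
$\left(-1289470 + 4583205\right) \left(r{\left(371,c \right)} + 4549584\right) = \left(-1289470 + 4583205\right) \left(\left(3 - \frac{11 \cdot 371^{2}}{2}\right) + 4549584\right) = 3293735 \left(\left(3 - \frac{1514051}{2}\right) + 4549584\right) = 3293735 \left(- \frac{1514045}{2} + 4549584\right) = 3293735 \cdot \frac{7585123}{2} = \frac{24983385104405}{2}$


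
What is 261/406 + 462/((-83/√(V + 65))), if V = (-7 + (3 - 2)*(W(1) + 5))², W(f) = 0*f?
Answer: 9/14 - 462*√69/83 ≈ -45.594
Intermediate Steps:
W(f) = 0
V = 4 (V = (-7 + (3 - 2)*(0 + 5))² = (-7 + 1*5)² = (-7 + 5)² = (-2)² = 4)
261/406 + 462/((-83/√(V + 65))) = 261/406 + 462/((-83/√(4 + 65))) = 261*(1/406) + 462/((-83*√69/69)) = 9/14 + 462/((-83*√69/69)) = 9/14 + 462*(-√69/83) = 9/14 - 462*√69/83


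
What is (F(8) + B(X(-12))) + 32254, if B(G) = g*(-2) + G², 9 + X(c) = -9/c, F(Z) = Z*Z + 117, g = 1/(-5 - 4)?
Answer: 4680473/144 ≈ 32503.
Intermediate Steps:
g = -⅑ (g = 1/(-9) = -⅑ ≈ -0.11111)
F(Z) = 117 + Z² (F(Z) = Z² + 117 = 117 + Z²)
X(c) = -9 - 9/c
B(G) = 2/9 + G² (B(G) = -⅑*(-2) + G² = 2/9 + G²)
(F(8) + B(X(-12))) + 32254 = ((117 + 8²) + (2/9 + (-9 - 9/(-12))²)) + 32254 = ((117 + 64) + (2/9 + (-9 - 9*(-1/12))²)) + 32254 = (181 + (2/9 + (-9 + ¾)²)) + 32254 = (181 + (2/9 + (-33/4)²)) + 32254 = (181 + (2/9 + 1089/16)) + 32254 = (181 + 9833/144) + 32254 = 35897/144 + 32254 = 4680473/144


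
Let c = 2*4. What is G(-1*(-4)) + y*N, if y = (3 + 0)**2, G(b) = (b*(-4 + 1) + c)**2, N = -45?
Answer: -389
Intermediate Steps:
c = 8
G(b) = (8 - 3*b)**2 (G(b) = (b*(-4 + 1) + 8)**2 = (b*(-3) + 8)**2 = (-3*b + 8)**2 = (8 - 3*b)**2)
y = 9 (y = 3**2 = 9)
G(-1*(-4)) + y*N = (-8 + 3*(-1*(-4)))**2 + 9*(-45) = (-8 + 3*4)**2 - 405 = (-8 + 12)**2 - 405 = 4**2 - 405 = 16 - 405 = -389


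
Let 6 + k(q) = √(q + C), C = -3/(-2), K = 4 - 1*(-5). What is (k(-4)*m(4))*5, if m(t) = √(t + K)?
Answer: 5*√13*(-12 + I*√10)/2 ≈ -108.17 + 28.504*I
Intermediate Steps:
K = 9 (K = 4 + 5 = 9)
C = 3/2 (C = -3*(-½) = 3/2 ≈ 1.5000)
k(q) = -6 + √(3/2 + q) (k(q) = -6 + √(q + 3/2) = -6 + √(3/2 + q))
m(t) = √(9 + t) (m(t) = √(t + 9) = √(9 + t))
(k(-4)*m(4))*5 = ((-6 + √(6 + 4*(-4))/2)*√(9 + 4))*5 = ((-6 + √(6 - 16)/2)*√13)*5 = ((-6 + √(-10)/2)*√13)*5 = ((-6 + (I*√10)/2)*√13)*5 = ((-6 + I*√10/2)*√13)*5 = (√13*(-6 + I*√10/2))*5 = 5*√13*(-6 + I*√10/2)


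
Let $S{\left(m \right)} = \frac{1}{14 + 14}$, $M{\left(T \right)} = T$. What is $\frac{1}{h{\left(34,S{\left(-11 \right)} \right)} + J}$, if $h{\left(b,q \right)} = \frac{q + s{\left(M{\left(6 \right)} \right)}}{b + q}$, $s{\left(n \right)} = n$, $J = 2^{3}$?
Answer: $\frac{953}{7793} \approx 0.12229$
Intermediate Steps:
$S{\left(m \right)} = \frac{1}{28}$
$J = 8$
$h{\left(b,q \right)} = \frac{6 + q}{b + q}$ ($h{\left(b,q \right)} = \frac{q + 6}{b + q} = \frac{6 + q}{b + q}$)
$\frac{1}{h{\left(34,S{\left(-11 \right)} \right)} + J} = \frac{1}{\frac{6 + \frac{1}{28}}{34 + \frac{1}{28}} + 8} = \frac{1}{\frac{1}{\frac{953}{28}} \cdot \frac{169}{28} + 8} = \frac{1}{\frac{28}{953} \cdot \frac{169}{28} + 8} = \frac{1}{\frac{169}{953} + 8} = \frac{1}{\frac{7793}{953}} = \frac{953}{7793}$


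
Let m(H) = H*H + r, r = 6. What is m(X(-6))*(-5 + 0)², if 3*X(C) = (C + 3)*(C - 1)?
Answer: 1375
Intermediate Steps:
X(C) = (-1 + C)*(3 + C)/3 (X(C) = ((C + 3)*(C - 1))/3 = ((3 + C)*(-1 + C))/3 = ((-1 + C)*(3 + C))/3 = (-1 + C)*(3 + C)/3)
m(H) = 6 + H² (m(H) = H*H + 6 = H² + 6 = 6 + H²)
m(X(-6))*(-5 + 0)² = (6 + (-1 + (⅓)*(-6)² + (⅔)*(-6))²)*(-5 + 0)² = (6 + (-1 + (⅓)*36 - 4)²)*(-5)² = (6 + (-1 + 12 - 4)²)*25 = (6 + 7²)*25 = (6 + 49)*25 = 55*25 = 1375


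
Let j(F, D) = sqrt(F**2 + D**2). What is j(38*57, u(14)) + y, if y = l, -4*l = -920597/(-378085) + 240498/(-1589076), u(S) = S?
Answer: -76220550669/133512399880 + 2*sqrt(1172938) ≈ 2165.5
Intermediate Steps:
l = -76220550669/133512399880 (l = -(-920597/(-378085) + 240498/(-1589076))/4 = -(-920597*(-1/378085) + 240498*(-1/1589076))/4 = -(920597/378085 - 13361/88282)/4 = -1/4*76220550669/33378099970 = -76220550669/133512399880 ≈ -0.57089)
y = -76220550669/133512399880 ≈ -0.57089
j(F, D) = sqrt(D**2 + F**2)
j(38*57, u(14)) + y = sqrt(14**2 + (38*57)**2) - 76220550669/133512399880 = sqrt(196 + 2166**2) - 76220550669/133512399880 = sqrt(196 + 4691556) - 76220550669/133512399880 = sqrt(4691752) - 76220550669/133512399880 = 2*sqrt(1172938) - 76220550669/133512399880 = -76220550669/133512399880 + 2*sqrt(1172938)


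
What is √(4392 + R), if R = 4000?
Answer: 2*√2098 ≈ 91.608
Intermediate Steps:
√(4392 + R) = √(4392 + 4000) = √8392 = 2*√2098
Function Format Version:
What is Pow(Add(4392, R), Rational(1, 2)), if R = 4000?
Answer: Mul(2, Pow(2098, Rational(1, 2))) ≈ 91.608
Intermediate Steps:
Pow(Add(4392, R), Rational(1, 2)) = Pow(Add(4392, 4000), Rational(1, 2)) = Pow(8392, Rational(1, 2)) = Mul(2, Pow(2098, Rational(1, 2)))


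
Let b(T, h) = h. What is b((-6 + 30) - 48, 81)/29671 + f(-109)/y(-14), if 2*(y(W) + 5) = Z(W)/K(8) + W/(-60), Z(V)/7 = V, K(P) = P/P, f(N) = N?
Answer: 194310213/95926343 ≈ 2.0256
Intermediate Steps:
K(P) = 1
Z(V) = 7*V
y(W) = -5 + 419*W/120 (y(W) = -5 + ((7*W)/1 + W/(-60))/2 = -5 + ((7*W)*1 + W*(-1/60))/2 = -5 + (7*W - W/60)/2 = -5 + (419*W/60)/2 = -5 + 419*W/120)
b((-6 + 30) - 48, 81)/29671 + f(-109)/y(-14) = 81/29671 - 109/(-5 + (419/120)*(-14)) = 81*(1/29671) - 109/(-5 - 2933/60) = 81/29671 - 109/(-3233/60) = 81/29671 - 109*(-60/3233) = 81/29671 + 6540/3233 = 194310213/95926343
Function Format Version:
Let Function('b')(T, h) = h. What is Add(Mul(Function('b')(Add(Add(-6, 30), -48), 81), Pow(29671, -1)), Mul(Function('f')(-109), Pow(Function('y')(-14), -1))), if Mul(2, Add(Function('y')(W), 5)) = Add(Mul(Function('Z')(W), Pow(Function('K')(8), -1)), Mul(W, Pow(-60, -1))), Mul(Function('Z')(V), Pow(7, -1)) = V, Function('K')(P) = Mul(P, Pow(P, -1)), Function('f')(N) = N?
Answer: Rational(194310213, 95926343) ≈ 2.0256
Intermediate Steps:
Function('K')(P) = 1
Function('Z')(V) = Mul(7, V)
Function('y')(W) = Add(-5, Mul(Rational(419, 120), W)) (Function('y')(W) = Add(-5, Mul(Rational(1, 2), Add(Mul(Mul(7, W), Pow(1, -1)), Mul(W, Pow(-60, -1))))) = Add(-5, Mul(Rational(1, 2), Add(Mul(Mul(7, W), 1), Mul(W, Rational(-1, 60))))) = Add(-5, Mul(Rational(1, 2), Add(Mul(7, W), Mul(Rational(-1, 60), W)))) = Add(-5, Mul(Rational(1, 2), Mul(Rational(419, 60), W))) = Add(-5, Mul(Rational(419, 120), W)))
Add(Mul(Function('b')(Add(Add(-6, 30), -48), 81), Pow(29671, -1)), Mul(Function('f')(-109), Pow(Function('y')(-14), -1))) = Add(Mul(81, Pow(29671, -1)), Mul(-109, Pow(Add(-5, Mul(Rational(419, 120), -14)), -1))) = Add(Mul(81, Rational(1, 29671)), Mul(-109, Pow(Add(-5, Rational(-2933, 60)), -1))) = Add(Rational(81, 29671), Mul(-109, Pow(Rational(-3233, 60), -1))) = Add(Rational(81, 29671), Mul(-109, Rational(-60, 3233))) = Add(Rational(81, 29671), Rational(6540, 3233)) = Rational(194310213, 95926343)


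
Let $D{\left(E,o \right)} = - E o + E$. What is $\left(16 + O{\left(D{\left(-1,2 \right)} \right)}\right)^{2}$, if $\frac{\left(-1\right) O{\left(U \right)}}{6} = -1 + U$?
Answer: $256$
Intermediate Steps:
$D{\left(E,o \right)} = E - E o$ ($D{\left(E,o \right)} = - E o + E = E - E o$)
$O{\left(U \right)} = 6 - 6 U$ ($O{\left(U \right)} = - 6 \left(-1 + U\right) = 6 - 6 U$)
$\left(16 + O{\left(D{\left(-1,2 \right)} \right)}\right)^{2} = \left(16 + \left(6 - 6 \left(- (1 - 2)\right)\right)\right)^{2} = \left(16 + \left(6 - 6 \left(\left(-1\right) \left(-1\right)\right)\right)\right)^{2} = \left(16 + \left(6 - 6\right)\right)^{2} = \left(16 + 0\right)^{2} = 16^{2} = 256$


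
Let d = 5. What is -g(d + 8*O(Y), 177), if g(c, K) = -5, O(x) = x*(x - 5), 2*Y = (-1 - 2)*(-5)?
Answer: 5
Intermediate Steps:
Y = 15/2 (Y = ((-1 - 2)*(-5))/2 = (-3*(-5))/2 = (½)*15 = 15/2 ≈ 7.5000)
O(x) = x*(-5 + x)
-g(d + 8*O(Y), 177) = -1*(-5) = 5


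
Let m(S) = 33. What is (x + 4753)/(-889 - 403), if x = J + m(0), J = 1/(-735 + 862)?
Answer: -607823/164084 ≈ -3.7043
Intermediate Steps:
J = 1/127 ≈ 0.0078740
x = 4192/127 (x = 1/127 + 33 = 4192/127 ≈ 33.008)
(x + 4753)/(-889 - 403) = (4192/127 + 4753)/(-889 - 403) = (607823/127)/(-1292) = (607823/127)*(-1/1292) = -607823/164084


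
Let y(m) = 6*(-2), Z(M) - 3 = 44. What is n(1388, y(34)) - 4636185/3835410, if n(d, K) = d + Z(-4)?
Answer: 366611811/255694 ≈ 1433.8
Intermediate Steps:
Z(M) = 47 (Z(M) = 3 + 44 = 47)
y(m) = -12
n(d, K) = 47 + d (n(d, K) = d + 47 = 47 + d)
n(1388, y(34)) - 4636185/3835410 = (47 + 1388) - 4636185/3835410 = 1435 - 4636185*1/3835410 = 1435 - 309079/255694 = 366611811/255694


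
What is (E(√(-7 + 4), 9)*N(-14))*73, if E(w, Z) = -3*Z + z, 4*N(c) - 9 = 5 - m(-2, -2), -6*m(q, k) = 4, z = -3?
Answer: -8030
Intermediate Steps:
m(q, k) = -⅔ (m(q, k) = -⅙*4 = -⅔)
N(c) = 11/3 (N(c) = 9/4 + (5 - 1*(-⅔))/4 = 9/4 + (5 + ⅔)/4 = 9/4 + (¼)*(17/3) = 9/4 + 17/12 = 11/3)
E(w, Z) = -3 - 3*Z (E(w, Z) = -3*Z - 3 = -3 - 3*Z)
(E(√(-7 + 4), 9)*N(-14))*73 = ((-3 - 3*9)*(11/3))*73 = ((-3 - 27)*(11/3))*73 = -30*11/3*73 = -110*73 = -8030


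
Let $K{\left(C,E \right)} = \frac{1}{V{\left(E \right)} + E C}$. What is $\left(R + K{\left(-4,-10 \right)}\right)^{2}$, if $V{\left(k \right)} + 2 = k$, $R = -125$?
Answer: $\frac{12243001}{784} \approx 15616.0$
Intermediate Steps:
$V{\left(k \right)} = -2 + k$
$K{\left(C,E \right)} = \frac{1}{-2 + E + C E}$ ($K{\left(C,E \right)} = \frac{1}{\left(-2 + E\right) + E C} = \frac{1}{\left(-2 + E\right) + C E} = \frac{1}{-2 + E + C E}$)
$\left(R + K{\left(-4,-10 \right)}\right)^{2} = \left(-125 + \frac{1}{-2 - 10 - -40}\right)^{2} = \left(-125 + \frac{1}{-2 - 10 + 40}\right)^{2} = \left(-125 + \frac{1}{28}\right)^{2} = \left(- \frac{3499}{28}\right)^{2} = \frac{12243001}{784}$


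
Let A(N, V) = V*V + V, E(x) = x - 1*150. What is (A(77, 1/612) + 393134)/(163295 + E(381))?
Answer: 13385998319/5567971104 ≈ 2.4041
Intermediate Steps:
E(x) = -150 + x (E(x) = x - 150 = -150 + x)
A(N, V) = V + V**2 (A(N, V) = V**2 + V = V + V**2)
(A(77, 1/612) + 393134)/(163295 + E(381)) = ((1 + 1/612)/612 + 393134)/(163295 + (-150 + 381)) = ((1 + 1/612)/612 + 393134)/(163295 + 231) = ((1/612)*(613/612) + 393134)/163526 = (613/374544 + 393134)*(1/163526) = (147245981509/374544)*(1/163526) = 13385998319/5567971104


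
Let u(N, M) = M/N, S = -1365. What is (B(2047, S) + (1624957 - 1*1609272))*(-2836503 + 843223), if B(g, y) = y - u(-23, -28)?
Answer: -656450888960/23 ≈ -2.8541e+10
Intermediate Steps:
B(g, y) = -28/23 + y (B(g, y) = y - (-28)/(-23) = y - (-28)*(-1)/23 = y - 1*28/23 = y - 28/23 = -28/23 + y)
(B(2047, S) + (1624957 - 1*1609272))*(-2836503 + 843223) = ((-28/23 - 1365) + (1624957 - 1*1609272))*(-2836503 + 843223) = (-31423/23 + (1624957 - 1609272))*(-1993280) = (-31423/23 + 15685)*(-1993280) = (329332/23)*(-1993280) = -656450888960/23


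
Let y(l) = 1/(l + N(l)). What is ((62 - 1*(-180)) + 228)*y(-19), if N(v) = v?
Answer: -235/19 ≈ -12.368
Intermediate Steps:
y(l) = 1/(2*l) (y(l) = 1/(l + l) = 1/(2*l))
((62 - 1*(-180)) + 228)*y(-19) = ((62 - 1*(-180)) + 228)*((½)/(-19)) = ((62 + 180) + 228)*((½)*(-1/19)) = (242 + 228)*(-1/38) = 470*(-1/38) = -235/19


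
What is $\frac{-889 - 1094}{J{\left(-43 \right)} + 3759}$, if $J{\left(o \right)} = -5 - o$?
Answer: $- \frac{1983}{3797} \approx -0.52225$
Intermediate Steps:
$\frac{-889 - 1094}{J{\left(-43 \right)} + 3759} = \frac{-889 - 1094}{\left(-5 - -43\right) + 3759} = - \frac{1983}{\left(-5 + 43\right) + 3759} = - \frac{1983}{38 + 3759} = - \frac{1983}{3797}$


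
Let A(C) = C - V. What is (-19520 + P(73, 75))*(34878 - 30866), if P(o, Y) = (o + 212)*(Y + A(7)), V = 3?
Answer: 12015940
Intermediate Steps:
A(C) = -3 + C (A(C) = C - 1*3 = C - 3 = -3 + C)
P(o, Y) = (4 + Y)*(212 + o) (P(o, Y) = (o + 212)*(Y + (-3 + 7)) = (212 + o)*(Y + 4) = (212 + o)*(4 + Y) = (4 + Y)*(212 + o))
(-19520 + P(73, 75))*(34878 - 30866) = (-19520 + (848 + 4*73 + 212*75 + 75*73))*(34878 - 30866) = (-19520 + (848 + 292 + 15900 + 5475))*4012 = (-19520 + 22515)*4012 = 2995*4012 = 12015940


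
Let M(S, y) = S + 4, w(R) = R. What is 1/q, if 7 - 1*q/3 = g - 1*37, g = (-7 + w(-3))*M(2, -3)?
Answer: 1/312 ≈ 0.0032051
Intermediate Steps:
M(S, y) = 4 + S
g = -60 (g = (-7 - 3)*(4 + 2) = -10*6 = -60)
q = 312 (q = 21 - 3*(-60 - 1*37) = 21 - 3*(-60 - 37) = 21 - 3*(-97) = 21 + 291 = 312)
1/q = 1/312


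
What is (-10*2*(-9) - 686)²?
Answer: 256036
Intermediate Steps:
(-10*2*(-9) - 686)² = (-20*(-9) - 686)² = (180 - 686)² = (-506)² = 256036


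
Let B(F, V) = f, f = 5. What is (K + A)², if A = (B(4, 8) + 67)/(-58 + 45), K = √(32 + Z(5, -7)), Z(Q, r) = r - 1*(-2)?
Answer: 9747/169 - 432*√3/13 ≈ 0.11718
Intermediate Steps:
Z(Q, r) = 2 + r (Z(Q, r) = r + 2 = 2 + r)
B(F, V) = 5
K = 3*√3 (K = √(32 + (2 - 7)) = √(32 - 5) = √27 = 3*√3 ≈ 5.1962)
A = -72/13 (A = (5 + 67)/(-58 + 45) = 72/(-13) = 72*(-1/13) = -72/13 ≈ -5.5385)
(K + A)² = (3*√3 - 72/13)² = (-72/13 + 3*√3)²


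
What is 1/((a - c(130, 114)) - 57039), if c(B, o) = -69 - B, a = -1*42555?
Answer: -1/99395 ≈ -1.0061e-5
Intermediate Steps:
a = -42555
1/((a - c(130, 114)) - 57039) = 1/((-42555 - (-69 - 1*130)) - 57039) = 1/((-42555 - (-69 - 130)) - 57039) = 1/((-42555 - 1*(-199)) - 57039) = 1/((-42555 + 199) - 57039) = 1/(-42356 - 57039) = 1/(-99395) = -1/99395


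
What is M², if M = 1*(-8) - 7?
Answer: 225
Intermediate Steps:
M = -15 (M = -8 - 7 = -15)
M² = (-15)² = 225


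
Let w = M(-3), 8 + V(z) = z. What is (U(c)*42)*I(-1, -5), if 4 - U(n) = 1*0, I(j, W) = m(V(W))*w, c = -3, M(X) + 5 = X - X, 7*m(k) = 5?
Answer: -600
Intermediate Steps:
V(z) = -8 + z
m(k) = 5/7 (m(k) = (1/7)*5 = 5/7)
M(X) = -5 (M(X) = -5 + (X - X) = -5 + 0 = -5)
w = -5
I(j, W) = -25/7 (I(j, W) = (5/7)*(-5) = -25/7)
U(n) = 4 (U(n) = 4 - 0 = 4 - 1*0 = 4 + 0 = 4)
(U(c)*42)*I(-1, -5) = (4*42)*(-25/7) = 168*(-25/7) = -600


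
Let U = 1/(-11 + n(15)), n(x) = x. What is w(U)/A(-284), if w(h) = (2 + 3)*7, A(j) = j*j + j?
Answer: 35/80372 ≈ 0.00043548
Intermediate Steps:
A(j) = j + j**2 (A(j) = j**2 + j = j + j**2)
U = 1/4 (U = 1/(-11 + 15) = 1/4 ≈ 0.25000)
w(h) = 35 (w(h) = 5*7 = 35)
w(U)/A(-284) = 35/((-284*(1 - 284))) = 35/((-284*(-283))) = 35/80372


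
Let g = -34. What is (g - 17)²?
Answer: 2601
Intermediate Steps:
(g - 17)² = (-34 - 17)² = (-51)² = 2601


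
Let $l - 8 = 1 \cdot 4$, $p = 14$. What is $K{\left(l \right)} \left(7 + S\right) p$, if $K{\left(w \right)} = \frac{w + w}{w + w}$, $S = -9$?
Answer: $-28$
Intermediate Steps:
$l = 12$ ($l = 8 + 1 \cdot 4 = 8 + 4 = 12$)
$K{\left(w \right)} = 1$ ($K{\left(w \right)} = \frac{2 w}{2 w} = 2 w \frac{1}{2 w} = 1$)
$K{\left(l \right)} \left(7 + S\right) p = 1 \left(7 - 9\right) 14 = 1 \left(-2\right) 14 = \left(-2\right) 14 = -28$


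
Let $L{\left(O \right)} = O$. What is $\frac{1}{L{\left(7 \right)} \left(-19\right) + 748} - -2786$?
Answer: $\frac{1713391}{615} \approx 2786.0$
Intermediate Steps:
$\frac{1}{L{\left(7 \right)} \left(-19\right) + 748} - -2786 = \frac{1}{7 \left(-19\right) + 748} - -2786 = \frac{1}{-133 + 748} + 2786 = \frac{1}{615} + 2786 = \frac{1713391}{615}$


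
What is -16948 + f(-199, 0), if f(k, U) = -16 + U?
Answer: -16964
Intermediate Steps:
-16948 + f(-199, 0) = -16948 + (-16 + 0) = -16948 - 16 = -16964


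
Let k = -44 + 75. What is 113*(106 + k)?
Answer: 15481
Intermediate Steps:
k = 31
113*(106 + k) = 113*(106 + 31) = 113*137 = 15481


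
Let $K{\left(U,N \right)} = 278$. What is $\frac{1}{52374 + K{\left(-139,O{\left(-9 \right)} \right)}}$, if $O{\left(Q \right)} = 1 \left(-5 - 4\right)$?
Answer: $\frac{1}{52652} \approx 1.8993 \cdot 10^{-5}$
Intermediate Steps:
$O{\left(Q \right)} = -9$ ($O{\left(Q \right)} = 1 \left(-9\right) = -9$)
$\frac{1}{52374 + K{\left(-139,O{\left(-9 \right)} \right)}} = \frac{1}{52374 + 278} = \frac{1}{52652}$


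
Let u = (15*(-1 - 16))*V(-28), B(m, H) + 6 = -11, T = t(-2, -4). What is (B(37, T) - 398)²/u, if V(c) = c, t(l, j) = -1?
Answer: 34445/1428 ≈ 24.121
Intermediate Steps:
T = -1
B(m, H) = -17 (B(m, H) = -6 - 11 = -17)
u = 7140 (u = (15*(-1 - 16))*(-28) = (15*(-17))*(-28) = -255*(-28) = 7140)
(B(37, T) - 398)²/u = (-17 - 398)²/7140 = (-415)²*(1/7140) = 172225*(1/7140) = 34445/1428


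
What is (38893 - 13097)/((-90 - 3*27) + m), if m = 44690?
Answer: 25796/44519 ≈ 0.57944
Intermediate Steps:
(38893 - 13097)/((-90 - 3*27) + m) = (38893 - 13097)/((-90 - 3*27) + 44690) = 25796/((-90 - 81) + 44690) = 25796/(-171 + 44690) = 25796/44519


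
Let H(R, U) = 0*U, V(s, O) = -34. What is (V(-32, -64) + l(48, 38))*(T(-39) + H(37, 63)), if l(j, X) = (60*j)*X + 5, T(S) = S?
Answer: -4267029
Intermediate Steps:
H(R, U) = 0
l(j, X) = 5 + 60*X*j (l(j, X) = 60*X*j + 5 = 5 + 60*X*j)
(V(-32, -64) + l(48, 38))*(T(-39) + H(37, 63)) = (-34 + (5 + 60*38*48))*(-39 + 0) = (-34 + (5 + 109440))*(-39) = (-34 + 109445)*(-39) = 109411*(-39) = -4267029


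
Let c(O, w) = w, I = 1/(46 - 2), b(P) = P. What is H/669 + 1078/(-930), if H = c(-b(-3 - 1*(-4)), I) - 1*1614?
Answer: -16295993/4562580 ≈ -3.5717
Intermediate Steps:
I = 1/44 ≈ 0.022727
H = -71015/44 (H = 1/44 - 1*1614 = 1/44 - 1614 = -71015/44 ≈ -1614.0)
H/669 + 1078/(-930) = -71015/44/669 + 1078/(-930) = -71015/44*1/669 + 1078*(-1/930) = -71015/29436 - 539/465 = -16295993/4562580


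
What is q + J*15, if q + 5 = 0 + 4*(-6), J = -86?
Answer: -1319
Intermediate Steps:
q = -29 (q = -5 + (0 + 4*(-6)) = -5 + (0 - 24) = -5 - 24 = -29)
q + J*15 = -29 - 86*15 = -29 - 1290 = -1319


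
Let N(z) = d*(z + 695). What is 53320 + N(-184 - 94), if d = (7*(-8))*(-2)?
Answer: 100024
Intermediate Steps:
d = 112 (d = -56*(-2) = 112)
N(z) = 77840 + 112*z (N(z) = 112*(z + 695) = 112*(695 + z) = 77840 + 112*z)
53320 + N(-184 - 94) = 53320 + (77840 + 112*(-184 - 94)) = 53320 + (77840 + 112*(-278)) = 53320 + (77840 - 31136) = 53320 + 46704 = 100024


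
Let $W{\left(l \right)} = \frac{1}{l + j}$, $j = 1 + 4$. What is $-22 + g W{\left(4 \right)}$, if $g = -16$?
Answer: $- \frac{214}{9} \approx -23.778$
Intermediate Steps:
$j = 5$
$W{\left(l \right)} = \frac{1}{5 + l}$ ($W{\left(l \right)} = \frac{1}{l + 5} = \frac{1}{5 + l}$)
$-22 + g W{\left(4 \right)} = -22 - \frac{16}{5 + 4} = -22 - \frac{16}{9} = - \frac{214}{9}$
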